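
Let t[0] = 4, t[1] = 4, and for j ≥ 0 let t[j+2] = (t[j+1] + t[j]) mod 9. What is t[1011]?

Computing terms: t[0] = 4; t[1] = 4; t[2] = 8; t[3] = 3; t[4] = 2; t[5] = 5; t[6] = 7; t[7] = 3; t[8] = 1; t[9] = 4; t[10] = 5; t[11] = 0; t[12] = 5; t[13] = 5; t[14] = 1; t[15] = 6; t[16] = 7; t[17] = 4; t[18] = 2; t[19] = 6; t[20] = 8; t[21] = 5; t[22] = 4; t[23] = 0; t[24] = 4; t[25] = 4.
The sequence repeats with period 24.
So t[1011] = t[0 + ((1011-0) mod 24)] = t[3] = 3.

3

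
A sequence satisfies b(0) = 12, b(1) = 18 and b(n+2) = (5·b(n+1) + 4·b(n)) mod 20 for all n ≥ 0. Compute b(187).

b(0) = 12,  b(1) = 18,  b(2) = 18,  b(3) = 2,  b(4) = 2,  b(5) = 18,  b(6) = 18.
Since (b(5), b(6)) = (b(1), b(2)) = (18, 18) (two consecutive terms determine the rest), the sequence is eventually periodic: after a pre-period of length 1 it cycles with period 4.
For n ≥ 1, b(n) depends only on (n - 1) mod 4. (187 - 1) mod 4 = 2, so b(187) = b(3) = 2.

2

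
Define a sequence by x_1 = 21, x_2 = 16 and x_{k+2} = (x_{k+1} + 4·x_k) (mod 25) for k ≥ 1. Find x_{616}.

4

x_1 = 21,  x_2 = 16,  x_3 = 0,  x_4 = 14,  x_5 = 14,  x_6 = 20,  x_7 = 1,  x_8 = 6,  x_9 = 10,  x_{10} = 9,  x_{11} = 24,  x_{12} = 10,  x_{13} = 6,  x_{14} = 21,  x_{15} = 20,  x_{16} = 4,  x_{17} = 9,  x_{18} = 0,  x_{19} = 11,  x_{20} = 11,  x_{21} = 5,  x_{22} = 24,  x_{23} = 19,  x_{24} = 15,  x_{25} = 16,  x_{26} = 1,  x_{27} = 15,  x_{28} = 19,  x_{29} = 4,  x_{30} = 5,  x_{31} = 21,  x_{32} = 16.
The sequence repeats with period 30.
(616 - 1) mod 30 = 15, so x_{616} = x_{16} = 4.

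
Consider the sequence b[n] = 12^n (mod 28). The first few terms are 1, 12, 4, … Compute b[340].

16

b[0] = 1,  b[1] = 12,  b[2] = 4,  b[3] = 20,  b[4] = 16,  b[5] = 24,  b[6] = 8,  b[7] = 12.
Since b[7] = b[1] = 12, the sequence is eventually periodic: after a pre-period of length 1 it cycles with period 6.
For n ≥ 1, b[n] depends only on (n - 1) mod 6. (340 - 1) mod 6 = 3, so b[340] = b[4] = 16.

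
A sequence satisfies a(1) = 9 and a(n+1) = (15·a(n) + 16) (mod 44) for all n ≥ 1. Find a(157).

41

We have a(1) = 9,  a(2) = 19,  a(3) = 37,  a(4) = 43,  a(5) = 1,  a(6) = 31,  a(7) = 41,  a(8) = 15,  a(9) = 21,  a(10) = 23,  a(11) = 9.
The sequence repeats with period 10.
So a(157) = a(1 + ((157-1) mod 10)) = a(7) = 41.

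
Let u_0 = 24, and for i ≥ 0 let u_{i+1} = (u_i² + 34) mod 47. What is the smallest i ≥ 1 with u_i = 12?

8

Listing terms: u_0 = 24, u_1 = 46, u_2 = 35, u_3 = 37, u_4 = 40, u_5 = 36, u_6 = 14, u_7 = 42, u_8 = 12, u_9 = 37.
Since u_9 = u_3 = 37, the sequence is eventually periodic: after a pre-period of length 3 it cycles with period 6.
The value 12 first appears (with i ≥ 1) at u_8.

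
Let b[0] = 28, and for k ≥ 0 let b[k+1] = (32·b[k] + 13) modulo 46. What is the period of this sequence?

Listing terms: b[0] = 28,  b[1] = 35,  b[2] = 29,  b[3] = 21,  b[4] = 41,  b[5] = 37,  b[6] = 1,  b[7] = 45,  b[8] = 27,  b[9] = 3,  b[10] = 17,  b[11] = 5,  b[12] = 35.
Since b[12] = b[1] = 35, the sequence is eventually periodic: after a pre-period of length 1 it cycles with period 11.

11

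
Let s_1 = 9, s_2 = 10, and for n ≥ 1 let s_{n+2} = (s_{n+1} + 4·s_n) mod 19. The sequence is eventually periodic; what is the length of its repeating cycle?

Listing terms: s_1 = 9; s_2 = 10; s_3 = 8; s_4 = 10; s_5 = 4; s_6 = 6; s_7 = 3; s_8 = 8; s_9 = 1; s_{10} = 14; s_{11} = 18; s_{12} = 17; s_{13} = 13; s_{14} = 5; s_{15} = 0; s_{16} = 1; s_{17} = 1; s_{18} = 5; s_{19} = 9; s_{20} = 10.
Since (s_{19}, s_{20}) = (s_1, s_2) = (9, 10) (two consecutive terms determine the rest), the sequence is periodic with period 18.

18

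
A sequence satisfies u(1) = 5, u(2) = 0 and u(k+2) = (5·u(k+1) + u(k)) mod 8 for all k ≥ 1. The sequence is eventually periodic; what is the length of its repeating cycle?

Computing terms: u(1) = 5; u(2) = 0; u(3) = 5; u(4) = 1; u(5) = 2; u(6) = 3; u(7) = 1; u(8) = 0; u(9) = 1; u(10) = 5; u(11) = 2; u(12) = 7; u(13) = 5; u(14) = 0.
Since (u(13), u(14)) = (u(1), u(2)) = (5, 0) (two consecutive terms determine the rest), the sequence is periodic with period 12.

12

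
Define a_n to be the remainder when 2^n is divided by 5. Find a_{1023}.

3

Listing terms: a_0 = 1; a_1 = 2; a_2 = 4; a_3 = 3; a_4 = 1.
The sequence repeats with period 4.
So a_{1023} = a_{0 + ((1023-0) mod 4)} = a_3 = 3.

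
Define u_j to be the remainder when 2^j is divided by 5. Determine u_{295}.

Computing terms: u_1 = 2,  u_2 = 4,  u_3 = 3,  u_4 = 1,  u_5 = 2.
The sequence repeats with period 4.
(295 - 1) mod 4 = 2, so u_{295} = u_3 = 3.

3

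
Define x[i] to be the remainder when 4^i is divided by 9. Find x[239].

7

Listing terms: x[1] = 4; x[2] = 7; x[3] = 1; x[4] = 4.
The sequence repeats with period 3.
So x[239] = x[1 + ((239-1) mod 3)] = x[2] = 7.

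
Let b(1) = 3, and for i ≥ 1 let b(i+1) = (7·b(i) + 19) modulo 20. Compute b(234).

0

We have b(1) = 3, b(2) = 0, b(3) = 19, b(4) = 12, b(5) = 3.
Since b(5) = b(1) = 3, the sequence is periodic with period 4.
(234 - 1) mod 4 = 1, so b(234) = b(2) = 0.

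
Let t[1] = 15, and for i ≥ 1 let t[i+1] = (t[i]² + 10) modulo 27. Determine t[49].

t[1] = 15,  t[2] = 19,  t[3] = 20,  t[4] = 5,  t[5] = 8,  t[6] = 20.
Since t[6] = t[3] = 20, the sequence is eventually periodic: after a pre-period of length 2 it cycles with period 3.
For i ≥ 3, t[i] depends only on (i - 3) mod 3. (49 - 3) mod 3 = 1, so t[49] = t[4] = 5.

5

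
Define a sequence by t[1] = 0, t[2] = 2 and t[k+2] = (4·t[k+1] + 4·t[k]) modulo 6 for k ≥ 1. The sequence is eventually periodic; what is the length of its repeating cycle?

8

Listing terms: t[1] = 0,  t[2] = 2,  t[3] = 2,  t[4] = 4,  t[5] = 0,  t[6] = 4,  t[7] = 4,  t[8] = 2,  t[9] = 0,  t[10] = 2.
Since (t[9], t[10]) = (t[1], t[2]) = (0, 2) (two consecutive terms determine the rest), the sequence is periodic with period 8.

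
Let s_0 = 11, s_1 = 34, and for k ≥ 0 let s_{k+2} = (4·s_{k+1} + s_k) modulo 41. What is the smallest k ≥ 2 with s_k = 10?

We have s_0 = 11, s_1 = 34, s_2 = 24, s_3 = 7, s_4 = 11, s_5 = 10, s_6 = 10, s_7 = 9, s_8 = 5, s_9 = 29, s_{10} = 39, s_{11} = 21, s_{12} = 0, s_{13} = 21, s_{14} = 2, s_{15} = 29, s_{16} = 36, s_{17} = 9, s_{18} = 31, s_{19} = 10, s_{20} = 30, s_{21} = 7, s_{22} = 17, s_{23} = 34, s_{24} = 30, s_{25} = 31, s_{26} = 31, s_{27} = 32, s_{28} = 36, s_{29} = 12, s_{30} = 2, s_{31} = 20, s_{32} = 0, s_{33} = 20, s_{34} = 39, s_{35} = 12, s_{36} = 5, s_{37} = 32, s_{38} = 10, s_{39} = 31, s_{40} = 11, s_{41} = 34.
Since (s_{40}, s_{41}) = (s_0, s_1) = (11, 34) (two consecutive terms determine the rest), the sequence is periodic with period 40.
The value 10 first appears (with k ≥ 2) at s_5.

5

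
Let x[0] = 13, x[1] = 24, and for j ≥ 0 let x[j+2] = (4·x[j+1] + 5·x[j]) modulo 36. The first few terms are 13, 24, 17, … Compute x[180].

Computing terms: x[0] = 13; x[1] = 24; x[2] = 17; x[3] = 8; x[4] = 9; x[5] = 4; x[6] = 25; x[7] = 12; x[8] = 29; x[9] = 32; x[10] = 21; x[11] = 28; x[12] = 1; x[13] = 0; x[14] = 5; x[15] = 20; x[16] = 33; x[17] = 16; x[18] = 13; x[19] = 24.
Since (x[18], x[19]) = (x[0], x[1]) = (13, 24) (two consecutive terms determine the rest), the sequence is periodic with period 18.
So x[180] = x[0 + ((180-0) mod 18)] = x[0] = 13.

13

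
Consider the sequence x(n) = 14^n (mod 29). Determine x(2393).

2

We have x(0) = 1, x(1) = 14, x(2) = 22, x(3) = 18, x(4) = 20, x(5) = 19, x(6) = 5, x(7) = 12, x(8) = 23, x(9) = 3, x(10) = 13, x(11) = 8, x(12) = 25, x(13) = 2, x(14) = 28, x(15) = 15, x(16) = 7, x(17) = 11, x(18) = 9, x(19) = 10, x(20) = 24, x(21) = 17, x(22) = 6, x(23) = 26, x(24) = 16, x(25) = 21, x(26) = 4, x(27) = 27, x(28) = 1.
The sequence repeats with period 28.
(2393 - 0) mod 28 = 13, so x(2393) = x(13) = 2.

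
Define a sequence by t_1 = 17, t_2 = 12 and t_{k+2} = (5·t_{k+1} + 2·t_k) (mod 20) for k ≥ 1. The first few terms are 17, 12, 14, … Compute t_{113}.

Listing terms: t_1 = 17,  t_2 = 12,  t_3 = 14,  t_4 = 14,  t_5 = 18,  t_6 = 18,  t_7 = 6,  t_8 = 6,  t_9 = 2,  t_{10} = 2,  t_{11} = 14,  t_{12} = 14.
Since (t_{11}, t_{12}) = (t_3, t_4) = (14, 14) (two consecutive terms determine the rest), the sequence is eventually periodic: after a pre-period of length 2 it cycles with period 8.
For k ≥ 3, t_k depends only on (k - 3) mod 8. (113 - 3) mod 8 = 6, so t_{113} = t_9 = 2.

2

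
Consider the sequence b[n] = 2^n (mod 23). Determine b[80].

Computing terms: b[0] = 1,  b[1] = 2,  b[2] = 4,  b[3] = 8,  b[4] = 16,  b[5] = 9,  b[6] = 18,  b[7] = 13,  b[8] = 3,  b[9] = 6,  b[10] = 12,  b[11] = 1.
The sequence repeats with period 11.
So b[80] = b[0 + ((80-0) mod 11)] = b[3] = 8.

8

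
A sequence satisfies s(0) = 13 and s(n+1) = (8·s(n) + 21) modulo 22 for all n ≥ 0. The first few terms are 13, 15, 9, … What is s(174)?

17

s(0) = 13,  s(1) = 15,  s(2) = 9,  s(3) = 5,  s(4) = 17,  s(5) = 3,  s(6) = 1,  s(7) = 7,  s(8) = 11,  s(9) = 21,  s(10) = 13.
Since s(10) = s(0) = 13, the sequence is periodic with period 10.
So s(174) = s(0 + ((174-0) mod 10)) = s(4) = 17.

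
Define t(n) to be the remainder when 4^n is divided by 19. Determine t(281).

Computing terms: t(1) = 4; t(2) = 16; t(3) = 7; t(4) = 9; t(5) = 17; t(6) = 11; t(7) = 6; t(8) = 5; t(9) = 1; t(10) = 4.
The sequence repeats with period 9.
(281 - 1) mod 9 = 1, so t(281) = t(2) = 16.

16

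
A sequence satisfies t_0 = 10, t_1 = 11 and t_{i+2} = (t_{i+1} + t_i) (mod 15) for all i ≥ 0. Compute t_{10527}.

Computing terms: t_0 = 10,  t_1 = 11,  t_2 = 6,  t_3 = 2,  t_4 = 8,  t_5 = 10,  t_6 = 3,  t_7 = 13,  t_8 = 1,  t_9 = 14,  t_{10} = 0,  t_{11} = 14,  t_{12} = 14,  t_{13} = 13,  t_{14} = 12,  t_{15} = 10,  t_{16} = 7,  t_{17} = 2,  t_{18} = 9,  t_{19} = 11,  t_{20} = 5,  t_{21} = 1,  t_{22} = 6,  t_{23} = 7,  t_{24} = 13,  t_{25} = 5,  t_{26} = 3,  t_{27} = 8,  t_{28} = 11,  t_{29} = 4,  t_{30} = 0,  t_{31} = 4,  t_{32} = 4,  t_{33} = 8,  t_{34} = 12,  t_{35} = 5,  t_{36} = 2,  t_{37} = 7,  t_{38} = 9,  t_{39} = 1,  t_{40} = 10,  t_{41} = 11.
The sequence repeats with period 40.
So t_{10527} = t_{0 + ((10527-0) mod 40)} = t_7 = 13.

13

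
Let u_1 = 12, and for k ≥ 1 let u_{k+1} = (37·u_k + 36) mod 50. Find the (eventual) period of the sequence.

20

Computing terms: u_1 = 12, u_2 = 30, u_3 = 46, u_4 = 38, u_5 = 42, u_6 = 40, u_7 = 16, u_8 = 28, u_9 = 22, u_{10} = 0, u_{11} = 36, u_{12} = 18, u_{13} = 2, u_{14} = 10, u_{15} = 6, u_{16} = 8, u_{17} = 32, u_{18} = 20, u_{19} = 26, u_{20} = 48, u_{21} = 12.
The sequence repeats with period 20.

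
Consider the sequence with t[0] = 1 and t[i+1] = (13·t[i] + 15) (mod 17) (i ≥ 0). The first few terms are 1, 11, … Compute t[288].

We have t[0] = 1,  t[1] = 11,  t[2] = 5,  t[3] = 12,  t[4] = 1.
The sequence repeats with period 4.
So t[288] = t[0 + ((288-0) mod 4)] = t[0] = 1.

1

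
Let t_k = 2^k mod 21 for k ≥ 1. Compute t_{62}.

We have t_1 = 2; t_2 = 4; t_3 = 8; t_4 = 16; t_5 = 11; t_6 = 1; t_7 = 2.
Since t_7 = t_1 = 2, the sequence is periodic with period 6.
(62 - 1) mod 6 = 1, so t_{62} = t_2 = 4.

4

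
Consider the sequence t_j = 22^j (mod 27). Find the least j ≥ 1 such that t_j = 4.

4

We have t_0 = 1, t_1 = 22, t_2 = 25, t_3 = 10, t_4 = 4, t_5 = 7, t_6 = 19, t_7 = 13, t_8 = 16, t_9 = 1.
The sequence repeats with period 9.
The value 4 first appears (with j ≥ 1) at t_4.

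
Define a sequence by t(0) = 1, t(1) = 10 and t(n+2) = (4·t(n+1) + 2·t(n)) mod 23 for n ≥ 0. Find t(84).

t(0) = 1, t(1) = 10, t(2) = 19, t(3) = 4, t(4) = 8, t(5) = 17, t(6) = 15, t(7) = 2, t(8) = 15, t(9) = 18, t(10) = 10, t(11) = 7, t(12) = 2, t(13) = 22, t(14) = 0, t(15) = 21, t(16) = 15, t(17) = 10, t(18) = 1, t(19) = 1, t(20) = 6, t(21) = 3, t(22) = 1, t(23) = 10.
The sequence repeats with period 22.
So t(84) = t(0 + ((84-0) mod 22)) = t(18) = 1.

1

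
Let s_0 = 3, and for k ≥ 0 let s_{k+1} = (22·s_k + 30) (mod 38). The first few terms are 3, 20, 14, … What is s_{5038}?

s_0 = 3,  s_1 = 20,  s_2 = 14,  s_3 = 34,  s_4 = 18,  s_5 = 8,  s_6 = 16,  s_7 = 2,  s_8 = 36,  s_9 = 24,  s_{10} = 26,  s_{11} = 32,  s_{12} = 12,  s_{13} = 28,  s_{14} = 0,  s_{15} = 30,  s_{16} = 6,  s_{17} = 10,  s_{18} = 22,  s_{19} = 20.
Since s_{19} = s_1 = 20, the sequence is eventually periodic: after a pre-period of length 1 it cycles with period 18.
For k ≥ 1, s_k depends only on (k - 1) mod 18. (5038 - 1) mod 18 = 15, so s_{5038} = s_{16} = 6.

6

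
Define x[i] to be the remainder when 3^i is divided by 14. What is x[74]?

x[0] = 1,  x[1] = 3,  x[2] = 9,  x[3] = 13,  x[4] = 11,  x[5] = 5,  x[6] = 1.
Since x[6] = x[0] = 1, the sequence is periodic with period 6.
So x[74] = x[0 + ((74-0) mod 6)] = x[2] = 9.

9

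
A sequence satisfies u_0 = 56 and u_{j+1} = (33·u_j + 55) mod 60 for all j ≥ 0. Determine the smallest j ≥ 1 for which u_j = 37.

3

Computing terms: u_0 = 56,  u_1 = 43,  u_2 = 34,  u_3 = 37,  u_4 = 16,  u_5 = 43.
Since u_5 = u_1 = 43, the sequence is eventually periodic: after a pre-period of length 1 it cycles with period 4.
The value 37 first appears (with j ≥ 1) at u_3.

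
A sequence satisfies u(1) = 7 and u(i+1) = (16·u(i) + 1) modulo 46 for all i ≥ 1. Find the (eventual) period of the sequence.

11

Listing terms: u(1) = 7, u(2) = 21, u(3) = 15, u(4) = 11, u(5) = 39, u(6) = 27, u(7) = 19, u(8) = 29, u(9) = 5, u(10) = 35, u(11) = 9, u(12) = 7.
Since u(12) = u(1) = 7, the sequence is periodic with period 11.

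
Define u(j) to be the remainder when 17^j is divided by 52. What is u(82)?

9

u(1) = 17, u(2) = 29, u(3) = 25, u(4) = 9, u(5) = 49, u(6) = 1, u(7) = 17.
The sequence repeats with period 6.
So u(82) = u(1 + ((82-1) mod 6)) = u(4) = 9.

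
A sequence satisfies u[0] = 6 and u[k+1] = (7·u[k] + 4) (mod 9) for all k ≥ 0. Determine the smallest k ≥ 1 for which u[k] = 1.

1

We have u[0] = 6; u[1] = 1; u[2] = 2; u[3] = 0; u[4] = 4; u[5] = 5; u[6] = 3; u[7] = 7; u[8] = 8; u[9] = 6.
The sequence repeats with period 9.
The value 1 first appears (with k ≥ 1) at u[1].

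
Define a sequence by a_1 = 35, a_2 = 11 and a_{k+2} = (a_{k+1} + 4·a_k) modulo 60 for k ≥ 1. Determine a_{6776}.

51

a_1 = 35, a_2 = 11, a_3 = 31, a_4 = 15, a_5 = 19, a_6 = 19, a_7 = 35, a_8 = 51, a_9 = 11, a_{10} = 35, a_{11} = 19, a_{12} = 39, a_{13} = 55, a_{14} = 31, a_{15} = 11, a_{16} = 15, a_{17} = 59, a_{18} = 59, a_{19} = 55, a_{20} = 51, a_{21} = 31, a_{22} = 55, a_{23} = 59, a_{24} = 39, a_{25} = 35, a_{26} = 11.
Since (a_{25}, a_{26}) = (a_1, a_2) = (35, 11) (two consecutive terms determine the rest), the sequence is periodic with period 24.
So a_{6776} = a_{1 + ((6776-1) mod 24)} = a_8 = 51.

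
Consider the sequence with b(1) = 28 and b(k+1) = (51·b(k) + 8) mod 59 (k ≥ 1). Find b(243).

45

Listing terms: b(1) = 28,  b(2) = 20,  b(3) = 25,  b(4) = 44,  b(5) = 10,  b(6) = 46,  b(7) = 53,  b(8) = 56,  b(9) = 32,  b(10) = 47,  b(11) = 45,  b(12) = 2,  b(13) = 51,  b(14) = 13,  b(15) = 22,  b(16) = 9,  b(17) = 54,  b(18) = 48,  b(19) = 37,  b(20) = 7,  b(21) = 11,  b(22) = 38,  b(23) = 58,  b(24) = 16,  b(25) = 57,  b(26) = 24,  b(27) = 52,  b(28) = 5,  b(29) = 27,  b(30) = 28.
The sequence repeats with period 29.
(243 - 1) mod 29 = 10, so b(243) = b(11) = 45.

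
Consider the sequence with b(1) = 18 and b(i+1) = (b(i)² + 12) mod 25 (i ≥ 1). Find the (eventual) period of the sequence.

8

Listing terms: b(1) = 18; b(2) = 11; b(3) = 8; b(4) = 1; b(5) = 13; b(6) = 6; b(7) = 23; b(8) = 16; b(9) = 18.
The sequence repeats with period 8.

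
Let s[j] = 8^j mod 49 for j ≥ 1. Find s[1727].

36

Listing terms: s[1] = 8, s[2] = 15, s[3] = 22, s[4] = 29, s[5] = 36, s[6] = 43, s[7] = 1, s[8] = 8.
Since s[8] = s[1] = 8, the sequence is periodic with period 7.
(1727 - 1) mod 7 = 4, so s[1727] = s[5] = 36.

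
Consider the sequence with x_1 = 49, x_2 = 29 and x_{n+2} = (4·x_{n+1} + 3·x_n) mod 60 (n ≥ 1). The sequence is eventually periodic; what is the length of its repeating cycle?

24

x_1 = 49,  x_2 = 29,  x_3 = 23,  x_4 = 59,  x_5 = 5,  x_6 = 17,  x_7 = 23,  x_8 = 23,  x_9 = 41,  x_{10} = 53,  x_{11} = 35,  x_{12} = 59,  x_{13} = 41,  x_{14} = 41,  x_{15} = 47,  x_{16} = 11,  x_{17} = 5,  x_{18} = 53,  x_{19} = 47,  x_{20} = 47,  x_{21} = 29,  x_{22} = 17,  x_{23} = 35,  x_{24} = 11,  x_{25} = 29,  x_{26} = 29,  x_{27} = 23.
Since (x_{26}, x_{27}) = (x_2, x_3) = (29, 23) (two consecutive terms determine the rest), the sequence is eventually periodic: after a pre-period of length 1 it cycles with period 24.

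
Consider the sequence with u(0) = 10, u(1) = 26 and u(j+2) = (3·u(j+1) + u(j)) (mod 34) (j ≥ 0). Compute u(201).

We have u(0) = 10, u(1) = 26, u(2) = 20, u(3) = 18, u(4) = 6, u(5) = 2, u(6) = 12, u(7) = 4, u(8) = 24, u(9) = 8, u(10) = 14, u(11) = 16, u(12) = 28, u(13) = 32, u(14) = 22, u(15) = 30, u(16) = 10, u(17) = 26.
Since (u(16), u(17)) = (u(0), u(1)) = (10, 26) (two consecutive terms determine the rest), the sequence is periodic with period 16.
So u(201) = u(0 + ((201-0) mod 16)) = u(9) = 8.

8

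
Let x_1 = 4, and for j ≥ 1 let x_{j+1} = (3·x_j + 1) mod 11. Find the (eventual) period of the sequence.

5

x_1 = 4,  x_2 = 2,  x_3 = 7,  x_4 = 0,  x_5 = 1,  x_6 = 4.
Since x_6 = x_1 = 4, the sequence is periodic with period 5.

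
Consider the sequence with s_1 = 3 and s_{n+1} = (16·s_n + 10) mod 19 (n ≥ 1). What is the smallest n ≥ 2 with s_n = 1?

2

We have s_1 = 3,  s_2 = 1,  s_3 = 7,  s_4 = 8,  s_5 = 5,  s_6 = 14,  s_7 = 6,  s_8 = 11,  s_9 = 15,  s_{10} = 3.
The sequence repeats with period 9.
The value 1 first appears (with n ≥ 2) at s_2.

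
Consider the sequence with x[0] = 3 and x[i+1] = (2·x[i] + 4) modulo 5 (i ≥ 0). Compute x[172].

3

Listing terms: x[0] = 3,  x[1] = 0,  x[2] = 4,  x[3] = 2,  x[4] = 3.
The sequence repeats with period 4.
(172 - 0) mod 4 = 0, so x[172] = x[0] = 3.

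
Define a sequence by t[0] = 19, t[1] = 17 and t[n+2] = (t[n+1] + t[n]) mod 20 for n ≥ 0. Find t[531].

13

t[0] = 19, t[1] = 17, t[2] = 16, t[3] = 13, t[4] = 9, t[5] = 2, t[6] = 11, t[7] = 13, t[8] = 4, t[9] = 17, t[10] = 1, t[11] = 18, t[12] = 19, t[13] = 17.
Since (t[12], t[13]) = (t[0], t[1]) = (19, 17) (two consecutive terms determine the rest), the sequence is periodic with period 12.
So t[531] = t[0 + ((531-0) mod 12)] = t[3] = 13.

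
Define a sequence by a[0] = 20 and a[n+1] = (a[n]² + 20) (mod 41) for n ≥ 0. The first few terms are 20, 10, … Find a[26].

a[0] = 20; a[1] = 10; a[2] = 38; a[3] = 29; a[4] = 0; a[5] = 20.
Since a[5] = a[0] = 20, the sequence is periodic with period 5.
(26 - 0) mod 5 = 1, so a[26] = a[1] = 10.

10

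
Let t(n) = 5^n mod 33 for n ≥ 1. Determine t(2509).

t(1) = 5; t(2) = 25; t(3) = 26; t(4) = 31; t(5) = 23; t(6) = 16; t(7) = 14; t(8) = 4; t(9) = 20; t(10) = 1; t(11) = 5.
Since t(11) = t(1) = 5, the sequence is periodic with period 10.
So t(2509) = t(1 + ((2509-1) mod 10)) = t(9) = 20.

20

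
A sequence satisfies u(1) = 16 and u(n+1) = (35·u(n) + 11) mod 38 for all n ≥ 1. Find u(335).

We have u(1) = 16; u(2) = 1; u(3) = 8; u(4) = 25; u(5) = 12; u(6) = 13; u(7) = 10; u(8) = 19; u(9) = 30; u(10) = 35; u(11) = 20; u(12) = 27; u(13) = 6; u(14) = 31; u(15) = 32; u(16) = 29; u(17) = 0; u(18) = 11; u(19) = 16.
The sequence repeats with period 18.
(335 - 1) mod 18 = 10, so u(335) = u(11) = 20.

20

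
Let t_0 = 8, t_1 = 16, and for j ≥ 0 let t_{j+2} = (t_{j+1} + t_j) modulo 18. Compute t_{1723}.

16

We have t_0 = 8; t_1 = 16; t_2 = 6; t_3 = 4; t_4 = 10; t_5 = 14; t_6 = 6; t_7 = 2; t_8 = 8; t_9 = 10; t_{10} = 0; t_{11} = 10; t_{12} = 10; t_{13} = 2; t_{14} = 12; t_{15} = 14; t_{16} = 8; t_{17} = 4; t_{18} = 12; t_{19} = 16; t_{20} = 10; t_{21} = 8; t_{22} = 0; t_{23} = 8; t_{24} = 8; t_{25} = 16.
Since (t_{24}, t_{25}) = (t_0, t_1) = (8, 16) (two consecutive terms determine the rest), the sequence is periodic with period 24.
(1723 - 0) mod 24 = 19, so t_{1723} = t_{19} = 16.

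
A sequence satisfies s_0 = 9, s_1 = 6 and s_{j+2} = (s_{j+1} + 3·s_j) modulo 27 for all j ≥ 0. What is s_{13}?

Listing terms: s_0 = 9; s_1 = 6; s_2 = 6; s_3 = 24; s_4 = 15; s_5 = 6; s_6 = 24.
Since (s_5, s_6) = (s_2, s_3) = (6, 24) (two consecutive terms determine the rest), the sequence is eventually periodic: after a pre-period of length 2 it cycles with period 3.
For j ≥ 2, s_j depends only on (j - 2) mod 3. (13 - 2) mod 3 = 2, so s_{13} = s_4 = 15.

15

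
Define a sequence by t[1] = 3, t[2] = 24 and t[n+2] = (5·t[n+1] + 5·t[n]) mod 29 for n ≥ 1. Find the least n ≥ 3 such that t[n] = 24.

30

Computing terms: t[1] = 3,  t[2] = 24,  t[3] = 19,  t[4] = 12,  t[5] = 10,  t[6] = 23,  t[7] = 20,  t[8] = 12,  t[9] = 15,  t[10] = 19,  t[11] = 25,  t[12] = 17,  t[13] = 7,  t[14] = 4,  t[15] = 26,  t[16] = 5,  t[17] = 10,  t[18] = 17,  t[19] = 19,  t[20] = 6,  t[21] = 9,  t[22] = 17,  t[23] = 14,  t[24] = 10,  t[25] = 4,  t[26] = 12,  t[27] = 22,  t[28] = 25,  t[29] = 3,  t[30] = 24.
The sequence repeats with period 28.
The value 24 next appears (with n ≥ 3) at t[30].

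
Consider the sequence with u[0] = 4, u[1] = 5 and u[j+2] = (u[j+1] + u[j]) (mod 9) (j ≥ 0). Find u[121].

5

Computing terms: u[0] = 4; u[1] = 5; u[2] = 0; u[3] = 5; u[4] = 5; u[5] = 1; u[6] = 6; u[7] = 7; u[8] = 4; u[9] = 2; u[10] = 6; u[11] = 8; u[12] = 5; u[13] = 4; u[14] = 0; u[15] = 4; u[16] = 4; u[17] = 8; u[18] = 3; u[19] = 2; u[20] = 5; u[21] = 7; u[22] = 3; u[23] = 1; u[24] = 4; u[25] = 5.
The sequence repeats with period 24.
So u[121] = u[0 + ((121-0) mod 24)] = u[1] = 5.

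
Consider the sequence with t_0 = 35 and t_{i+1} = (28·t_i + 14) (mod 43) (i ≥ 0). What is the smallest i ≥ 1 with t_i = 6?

38

t_0 = 35, t_1 = 5, t_2 = 25, t_3 = 26, t_4 = 11, t_5 = 21, t_6 = 0, t_7 = 14, t_8 = 19, t_9 = 30, t_{10} = 37, t_{11} = 18, t_{12} = 2, t_{13} = 27, t_{14} = 39, t_{15} = 31, t_{16} = 22, t_{17} = 28, t_{18} = 24, t_{19} = 41, t_{20} = 1, t_{21} = 42, t_{22} = 29, t_{23} = 9, t_{24} = 8, t_{25} = 23, t_{26} = 13, t_{27} = 34, t_{28} = 20, t_{29} = 15, t_{30} = 4, t_{31} = 40, t_{32} = 16, t_{33} = 32, t_{34} = 7, t_{35} = 38, t_{36} = 3, t_{37} = 12, t_{38} = 6, t_{39} = 10, t_{40} = 36, t_{41} = 33, t_{42} = 35.
The sequence repeats with period 42.
The value 6 first appears (with i ≥ 1) at t_{38}.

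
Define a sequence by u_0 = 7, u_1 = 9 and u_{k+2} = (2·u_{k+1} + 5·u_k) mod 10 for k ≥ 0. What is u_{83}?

Listing terms: u_0 = 7; u_1 = 9; u_2 = 3; u_3 = 1; u_4 = 7; u_5 = 9.
Since (u_4, u_5) = (u_0, u_1) = (7, 9) (two consecutive terms determine the rest), the sequence is periodic with period 4.
(83 - 0) mod 4 = 3, so u_{83} = u_3 = 1.

1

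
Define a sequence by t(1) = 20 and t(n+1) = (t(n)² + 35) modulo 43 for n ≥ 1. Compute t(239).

5

We have t(1) = 20,  t(2) = 5,  t(3) = 17,  t(4) = 23,  t(5) = 5.
Since t(5) = t(2) = 5, the sequence is eventually periodic: after a pre-period of length 1 it cycles with period 3.
For n ≥ 2, t(n) depends only on (n - 2) mod 3. (239 - 2) mod 3 = 0, so t(239) = t(2) = 5.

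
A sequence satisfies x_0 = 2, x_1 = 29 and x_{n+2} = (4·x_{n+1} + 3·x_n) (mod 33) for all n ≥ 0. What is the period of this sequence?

40

Computing terms: x_0 = 2, x_1 = 29, x_2 = 23, x_3 = 14, x_4 = 26, x_5 = 14, x_6 = 2, x_7 = 17, x_8 = 8, x_9 = 17, x_{10} = 26, x_{11} = 23, x_{12} = 5, x_{13} = 23, x_{14} = 8, x_{15} = 2, x_{16} = 32, x_{17} = 2, x_{18} = 5, x_{19} = 26, x_{20} = 20, x_{21} = 26, x_{22} = 32, x_{23} = 8, x_{24} = 29, x_{25} = 8, x_{26} = 20, x_{27} = 5, x_{28} = 14, x_{29} = 5, x_{30} = 29, x_{31} = 32, x_{32} = 17, x_{33} = 32, x_{34} = 14, x_{35} = 20, x_{36} = 23, x_{37} = 20, x_{38} = 17, x_{39} = 29, x_{40} = 2, x_{41} = 29.
Since (x_{40}, x_{41}) = (x_0, x_1) = (2, 29) (two consecutive terms determine the rest), the sequence is periodic with period 40.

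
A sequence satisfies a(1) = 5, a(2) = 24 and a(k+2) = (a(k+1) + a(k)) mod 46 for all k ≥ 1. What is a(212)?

We have a(1) = 5, a(2) = 24, a(3) = 29, a(4) = 7, a(5) = 36, a(6) = 43, a(7) = 33, a(8) = 30, a(9) = 17, a(10) = 1, a(11) = 18, a(12) = 19, a(13) = 37, a(14) = 10, a(15) = 1, a(16) = 11, a(17) = 12, a(18) = 23, a(19) = 35, a(20) = 12, a(21) = 1, a(22) = 13, a(23) = 14, a(24) = 27, a(25) = 41, a(26) = 22, a(27) = 17, a(28) = 39, a(29) = 10, a(30) = 3, a(31) = 13, a(32) = 16, a(33) = 29, a(34) = 45, a(35) = 28, a(36) = 27, a(37) = 9, a(38) = 36, a(39) = 45, a(40) = 35, a(41) = 34, a(42) = 23, a(43) = 11, a(44) = 34, a(45) = 45, a(46) = 33, a(47) = 32, a(48) = 19, a(49) = 5, a(50) = 24.
Since (a(49), a(50)) = (a(1), a(2)) = (5, 24) (two consecutive terms determine the rest), the sequence is periodic with period 48.
(212 - 1) mod 48 = 19, so a(212) = a(20) = 12.

12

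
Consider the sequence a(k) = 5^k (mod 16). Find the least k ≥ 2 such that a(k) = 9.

Listing terms: a(1) = 5, a(2) = 9, a(3) = 13, a(4) = 1, a(5) = 5.
The sequence repeats with period 4.
The value 9 first appears (with k ≥ 2) at a(2).

2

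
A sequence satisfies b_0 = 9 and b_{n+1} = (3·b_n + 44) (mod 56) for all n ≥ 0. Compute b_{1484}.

33

Computing terms: b_0 = 9; b_1 = 15; b_2 = 33; b_3 = 31; b_4 = 25; b_5 = 7; b_6 = 9.
Since b_6 = b_0 = 9, the sequence is periodic with period 6.
(1484 - 0) mod 6 = 2, so b_{1484} = b_2 = 33.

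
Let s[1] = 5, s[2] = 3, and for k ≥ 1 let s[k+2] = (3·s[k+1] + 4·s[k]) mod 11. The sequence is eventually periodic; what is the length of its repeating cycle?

10

Listing terms: s[1] = 5, s[2] = 3, s[3] = 7, s[4] = 0, s[5] = 6, s[6] = 7, s[7] = 1, s[8] = 9, s[9] = 9, s[10] = 8, s[11] = 5, s[12] = 3.
Since (s[11], s[12]) = (s[1], s[2]) = (5, 3) (two consecutive terms determine the rest), the sequence is periodic with period 10.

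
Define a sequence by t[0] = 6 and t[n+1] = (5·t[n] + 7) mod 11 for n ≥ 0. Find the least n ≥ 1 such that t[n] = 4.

1

Computing terms: t[0] = 6; t[1] = 4; t[2] = 5; t[3] = 10; t[4] = 2; t[5] = 6.
The sequence repeats with period 5.
The value 4 first appears (with n ≥ 1) at t[1].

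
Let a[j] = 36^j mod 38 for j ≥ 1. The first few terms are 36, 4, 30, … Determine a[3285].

20

We have a[1] = 36,  a[2] = 4,  a[3] = 30,  a[4] = 16,  a[5] = 6,  a[6] = 26,  a[7] = 24,  a[8] = 28,  a[9] = 20,  a[10] = 36.
The sequence repeats with period 9.
So a[3285] = a[1 + ((3285-1) mod 9)] = a[9] = 20.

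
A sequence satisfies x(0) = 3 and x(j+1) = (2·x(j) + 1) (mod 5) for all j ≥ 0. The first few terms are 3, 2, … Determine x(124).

Listing terms: x(0) = 3, x(1) = 2, x(2) = 0, x(3) = 1, x(4) = 3.
Since x(4) = x(0) = 3, the sequence is periodic with period 4.
(124 - 0) mod 4 = 0, so x(124) = x(0) = 3.

3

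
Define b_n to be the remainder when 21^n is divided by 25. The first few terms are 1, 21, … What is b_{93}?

11

Listing terms: b_0 = 1,  b_1 = 21,  b_2 = 16,  b_3 = 11,  b_4 = 6,  b_5 = 1.
The sequence repeats with period 5.
(93 - 0) mod 5 = 3, so b_{93} = b_3 = 11.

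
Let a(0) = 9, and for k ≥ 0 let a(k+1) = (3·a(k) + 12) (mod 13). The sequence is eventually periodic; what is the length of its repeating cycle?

3

We have a(0) = 9, a(1) = 0, a(2) = 12, a(3) = 9.
Since a(3) = a(0) = 9, the sequence is periodic with period 3.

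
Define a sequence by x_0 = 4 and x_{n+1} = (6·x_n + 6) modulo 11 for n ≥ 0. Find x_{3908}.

x_0 = 4; x_1 = 8; x_2 = 10; x_3 = 0; x_4 = 6; x_5 = 9; x_6 = 5; x_7 = 3; x_8 = 2; x_9 = 7; x_{10} = 4.
The sequence repeats with period 10.
So x_{3908} = x_{0 + ((3908-0) mod 10)} = x_8 = 2.

2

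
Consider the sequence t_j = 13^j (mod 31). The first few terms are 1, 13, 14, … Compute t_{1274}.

We have t_0 = 1,  t_1 = 13,  t_2 = 14,  t_3 = 27,  t_4 = 10,  t_5 = 6,  t_6 = 16,  t_7 = 22,  t_8 = 7,  t_9 = 29,  t_{10} = 5,  t_{11} = 3,  t_{12} = 8,  t_{13} = 11,  t_{14} = 19,  t_{15} = 30,  t_{16} = 18,  t_{17} = 17,  t_{18} = 4,  t_{19} = 21,  t_{20} = 25,  t_{21} = 15,  t_{22} = 9,  t_{23} = 24,  t_{24} = 2,  t_{25} = 26,  t_{26} = 28,  t_{27} = 23,  t_{28} = 20,  t_{29} = 12,  t_{30} = 1.
The sequence repeats with period 30.
So t_{1274} = t_{0 + ((1274-0) mod 30)} = t_{14} = 19.

19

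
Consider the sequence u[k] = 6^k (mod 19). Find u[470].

We have u[1] = 6; u[2] = 17; u[3] = 7; u[4] = 4; u[5] = 5; u[6] = 11; u[7] = 9; u[8] = 16; u[9] = 1; u[10] = 6.
The sequence repeats with period 9.
So u[470] = u[1 + ((470-1) mod 9)] = u[2] = 17.

17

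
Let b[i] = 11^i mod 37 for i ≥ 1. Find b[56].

10

Listing terms: b[1] = 11, b[2] = 10, b[3] = 36, b[4] = 26, b[5] = 27, b[6] = 1, b[7] = 11.
The sequence repeats with period 6.
(56 - 1) mod 6 = 1, so b[56] = b[2] = 10.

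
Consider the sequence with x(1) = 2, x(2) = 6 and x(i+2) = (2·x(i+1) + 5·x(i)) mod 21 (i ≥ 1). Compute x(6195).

1

We have x(1) = 2; x(2) = 6; x(3) = 1; x(4) = 11; x(5) = 6; x(6) = 4; x(7) = 17; x(8) = 12; x(9) = 4; x(10) = 5; x(11) = 9; x(12) = 1; x(13) = 5; x(14) = 15; x(15) = 13; x(16) = 17; x(17) = 15; x(18) = 10; x(19) = 11; x(20) = 9; x(21) = 10; x(22) = 2; x(23) = 12; x(24) = 13; x(25) = 2; x(26) = 6.
The sequence repeats with period 24.
So x(6195) = x(1 + ((6195-1) mod 24)) = x(3) = 1.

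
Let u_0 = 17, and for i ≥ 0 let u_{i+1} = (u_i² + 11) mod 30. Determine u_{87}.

12

u_0 = 17, u_1 = 0, u_2 = 11, u_3 = 12, u_4 = 5, u_5 = 6, u_6 = 17.
The sequence repeats with period 6.
(87 - 0) mod 6 = 3, so u_{87} = u_3 = 12.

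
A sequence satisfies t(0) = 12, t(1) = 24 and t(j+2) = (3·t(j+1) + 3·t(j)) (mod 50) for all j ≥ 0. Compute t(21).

Listing terms: t(0) = 12, t(1) = 24, t(2) = 8, t(3) = 46, t(4) = 12, t(5) = 24.
Since (t(4), t(5)) = (t(0), t(1)) = (12, 24) (two consecutive terms determine the rest), the sequence is periodic with period 4.
So t(21) = t(0 + ((21-0) mod 4)) = t(1) = 24.

24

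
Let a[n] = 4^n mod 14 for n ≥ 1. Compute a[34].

Listing terms: a[1] = 4, a[2] = 2, a[3] = 8, a[4] = 4.
Since a[4] = a[1] = 4, the sequence is periodic with period 3.
(34 - 1) mod 3 = 0, so a[34] = a[1] = 4.

4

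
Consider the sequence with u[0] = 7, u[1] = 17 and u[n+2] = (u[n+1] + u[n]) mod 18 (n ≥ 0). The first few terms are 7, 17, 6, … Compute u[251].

Listing terms: u[0] = 7,  u[1] = 17,  u[2] = 6,  u[3] = 5,  u[4] = 11,  u[5] = 16,  u[6] = 9,  u[7] = 7,  u[8] = 16,  u[9] = 5,  u[10] = 3,  u[11] = 8,  u[12] = 11,  u[13] = 1,  u[14] = 12,  u[15] = 13,  u[16] = 7,  u[17] = 2,  u[18] = 9,  u[19] = 11,  u[20] = 2,  u[21] = 13,  u[22] = 15,  u[23] = 10,  u[24] = 7,  u[25] = 17.
The sequence repeats with period 24.
So u[251] = u[0 + ((251-0) mod 24)] = u[11] = 8.

8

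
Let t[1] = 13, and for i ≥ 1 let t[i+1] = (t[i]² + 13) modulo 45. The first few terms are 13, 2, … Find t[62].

2

We have t[1] = 13; t[2] = 2; t[3] = 17; t[4] = 32; t[5] = 2.
Since t[5] = t[2] = 2, the sequence is eventually periodic: after a pre-period of length 1 it cycles with period 3.
For i ≥ 2, t[i] depends only on (i - 2) mod 3. (62 - 2) mod 3 = 0, so t[62] = t[2] = 2.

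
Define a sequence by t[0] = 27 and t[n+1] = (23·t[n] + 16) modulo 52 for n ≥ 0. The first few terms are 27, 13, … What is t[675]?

33

t[0] = 27,  t[1] = 13,  t[2] = 3,  t[3] = 33,  t[4] = 47,  t[5] = 5,  t[6] = 27.
The sequence repeats with period 6.
So t[675] = t[0 + ((675-0) mod 6)] = t[3] = 33.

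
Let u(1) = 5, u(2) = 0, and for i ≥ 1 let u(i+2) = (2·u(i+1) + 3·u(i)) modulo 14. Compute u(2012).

We have u(1) = 5; u(2) = 0; u(3) = 1; u(4) = 2; u(5) = 7; u(6) = 6; u(7) = 5; u(8) = 0.
Since (u(7), u(8)) = (u(1), u(2)) = (5, 0) (two consecutive terms determine the rest), the sequence is periodic with period 6.
So u(2012) = u(1 + ((2012-1) mod 6)) = u(2) = 0.

0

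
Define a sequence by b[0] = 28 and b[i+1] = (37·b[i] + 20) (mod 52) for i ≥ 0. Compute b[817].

16

b[0] = 28,  b[1] = 16,  b[2] = 40,  b[3] = 44,  b[4] = 36,  b[5] = 0,  b[6] = 20,  b[7] = 32,  b[8] = 8,  b[9] = 4,  b[10] = 12,  b[11] = 48,  b[12] = 28.
The sequence repeats with period 12.
(817 - 0) mod 12 = 1, so b[817] = b[1] = 16.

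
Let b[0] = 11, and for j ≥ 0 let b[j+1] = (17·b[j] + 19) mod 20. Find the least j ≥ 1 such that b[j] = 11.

We have b[0] = 11, b[1] = 6, b[2] = 1, b[3] = 16, b[4] = 11.
Since b[4] = b[0] = 11, the sequence is periodic with period 4.
The value 11 next appears (with j ≥ 1) at b[4].

4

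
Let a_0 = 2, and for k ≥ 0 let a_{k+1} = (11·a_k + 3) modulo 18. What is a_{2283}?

1

a_0 = 2,  a_1 = 7,  a_2 = 8,  a_3 = 1,  a_4 = 14,  a_5 = 13,  a_6 = 2.
Since a_6 = a_0 = 2, the sequence is periodic with period 6.
(2283 - 0) mod 6 = 3, so a_{2283} = a_3 = 1.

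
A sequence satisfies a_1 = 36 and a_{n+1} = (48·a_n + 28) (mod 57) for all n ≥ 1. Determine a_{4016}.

46

a_1 = 36, a_2 = 46, a_3 = 13, a_4 = 25, a_5 = 31, a_6 = 34, a_7 = 7, a_8 = 22, a_9 = 1, a_{10} = 19, a_{11} = 28, a_{12} = 4, a_{13} = 49, a_{14} = 43, a_{15} = 40, a_{16} = 10, a_{17} = 52, a_{18} = 16, a_{19} = 55, a_{20} = 46.
Since a_{20} = a_2 = 46, the sequence is eventually periodic: after a pre-period of length 1 it cycles with period 18.
For n ≥ 2, a_n depends only on (n - 2) mod 18. (4016 - 2) mod 18 = 0, so a_{4016} = a_2 = 46.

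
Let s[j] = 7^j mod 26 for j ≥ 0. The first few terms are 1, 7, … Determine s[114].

25

s[0] = 1, s[1] = 7, s[2] = 23, s[3] = 5, s[4] = 9, s[5] = 11, s[6] = 25, s[7] = 19, s[8] = 3, s[9] = 21, s[10] = 17, s[11] = 15, s[12] = 1.
The sequence repeats with period 12.
So s[114] = s[0 + ((114-0) mod 12)] = s[6] = 25.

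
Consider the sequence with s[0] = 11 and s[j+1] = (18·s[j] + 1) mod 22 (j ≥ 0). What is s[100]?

11

Listing terms: s[0] = 11,  s[1] = 1,  s[2] = 19,  s[3] = 13,  s[4] = 15,  s[5] = 7,  s[6] = 17,  s[7] = 21,  s[8] = 5,  s[9] = 3,  s[10] = 11.
The sequence repeats with period 10.
So s[100] = s[0 + ((100-0) mod 10)] = s[0] = 11.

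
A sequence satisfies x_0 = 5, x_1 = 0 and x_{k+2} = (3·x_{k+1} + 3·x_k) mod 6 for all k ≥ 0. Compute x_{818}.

3

x_0 = 5; x_1 = 0; x_2 = 3; x_3 = 3; x_4 = 0; x_5 = 3.
Since (x_4, x_5) = (x_1, x_2) = (0, 3) (two consecutive terms determine the rest), the sequence is eventually periodic: after a pre-period of length 1 it cycles with period 3.
For k ≥ 1, x_k depends only on (k - 1) mod 3. (818 - 1) mod 3 = 1, so x_{818} = x_2 = 3.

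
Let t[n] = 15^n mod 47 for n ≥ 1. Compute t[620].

We have t[1] = 15; t[2] = 37; t[3] = 38; t[4] = 6; t[5] = 43; t[6] = 34; t[7] = 40; t[8] = 36; t[9] = 23; t[10] = 16; t[11] = 5; t[12] = 28; t[13] = 44; t[14] = 2; t[15] = 30; t[16] = 27; t[17] = 29; t[18] = 12; t[19] = 39; t[20] = 21; t[21] = 33; t[22] = 25; t[23] = 46; t[24] = 32; t[25] = 10; t[26] = 9; t[27] = 41; t[28] = 4; t[29] = 13; t[30] = 7; t[31] = 11; t[32] = 24; t[33] = 31; t[34] = 42; t[35] = 19; t[36] = 3; t[37] = 45; t[38] = 17; t[39] = 20; t[40] = 18; t[41] = 35; t[42] = 8; t[43] = 26; t[44] = 14; t[45] = 22; t[46] = 1; t[47] = 15.
The sequence repeats with period 46.
(620 - 1) mod 46 = 21, so t[620] = t[22] = 25.

25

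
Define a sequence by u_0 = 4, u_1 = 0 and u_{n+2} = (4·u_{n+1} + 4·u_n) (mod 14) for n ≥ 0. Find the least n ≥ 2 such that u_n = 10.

Listing terms: u_0 = 4; u_1 = 0; u_2 = 2; u_3 = 8; u_4 = 12; u_5 = 10; u_6 = 4; u_7 = 0.
The sequence repeats with period 6.
The value 10 first appears (with n ≥ 2) at u_5.

5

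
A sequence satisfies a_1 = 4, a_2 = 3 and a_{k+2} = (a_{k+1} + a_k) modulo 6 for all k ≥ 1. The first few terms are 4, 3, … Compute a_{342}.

Computing terms: a_1 = 4; a_2 = 3; a_3 = 1; a_4 = 4; a_5 = 5; a_6 = 3; a_7 = 2; a_8 = 5; a_9 = 1; a_{10} = 0; a_{11} = 1; a_{12} = 1; a_{13} = 2; a_{14} = 3; a_{15} = 5; a_{16} = 2; a_{17} = 1; a_{18} = 3; a_{19} = 4; a_{20} = 1; a_{21} = 5; a_{22} = 0; a_{23} = 5; a_{24} = 5; a_{25} = 4; a_{26} = 3.
Since (a_{25}, a_{26}) = (a_1, a_2) = (4, 3) (two consecutive terms determine the rest), the sequence is periodic with period 24.
So a_{342} = a_{1 + ((342-1) mod 24)} = a_6 = 3.

3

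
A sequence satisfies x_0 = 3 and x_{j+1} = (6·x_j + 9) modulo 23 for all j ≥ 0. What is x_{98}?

22

Listing terms: x_0 = 3; x_1 = 4; x_2 = 10; x_3 = 0; x_4 = 9; x_5 = 17; x_6 = 19; x_7 = 8; x_8 = 11; x_9 = 6; x_{10} = 22; x_{11} = 3.
The sequence repeats with period 11.
(98 - 0) mod 11 = 10, so x_{98} = x_{10} = 22.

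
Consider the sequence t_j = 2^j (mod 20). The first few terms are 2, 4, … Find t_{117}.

Listing terms: t_1 = 2, t_2 = 4, t_3 = 8, t_4 = 16, t_5 = 12, t_6 = 4.
Since t_6 = t_2 = 4, the sequence is eventually periodic: after a pre-period of length 1 it cycles with period 4.
For j ≥ 2, t_j depends only on (j - 2) mod 4. (117 - 2) mod 4 = 3, so t_{117} = t_5 = 12.

12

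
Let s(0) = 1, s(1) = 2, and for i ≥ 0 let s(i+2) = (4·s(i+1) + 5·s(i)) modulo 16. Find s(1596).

We have s(0) = 1,  s(1) = 2,  s(2) = 13,  s(3) = 14,  s(4) = 9,  s(5) = 10,  s(6) = 5,  s(7) = 6,  s(8) = 1,  s(9) = 2.
Since (s(8), s(9)) = (s(0), s(1)) = (1, 2) (two consecutive terms determine the rest), the sequence is periodic with period 8.
(1596 - 0) mod 8 = 4, so s(1596) = s(4) = 9.

9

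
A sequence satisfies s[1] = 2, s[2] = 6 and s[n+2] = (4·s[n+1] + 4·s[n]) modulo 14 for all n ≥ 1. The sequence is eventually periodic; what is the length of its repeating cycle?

6

Listing terms: s[1] = 2,  s[2] = 6,  s[3] = 4,  s[4] = 12,  s[5] = 8,  s[6] = 10,  s[7] = 2,  s[8] = 6.
The sequence repeats with period 6.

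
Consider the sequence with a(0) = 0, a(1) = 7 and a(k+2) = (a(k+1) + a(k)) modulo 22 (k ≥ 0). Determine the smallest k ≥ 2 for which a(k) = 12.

a(0) = 0; a(1) = 7; a(2) = 7; a(3) = 14; a(4) = 21; a(5) = 13; a(6) = 12; a(7) = 3; a(8) = 15; a(9) = 18; a(10) = 11; a(11) = 7; a(12) = 18; a(13) = 3; a(14) = 21; a(15) = 2; a(16) = 1; a(17) = 3; a(18) = 4; a(19) = 7; a(20) = 11; a(21) = 18; a(22) = 7; a(23) = 3; a(24) = 10; a(25) = 13; a(26) = 1; a(27) = 14; a(28) = 15; a(29) = 7; a(30) = 0; a(31) = 7.
The sequence repeats with period 30.
The value 12 first appears (with k ≥ 2) at a(6).

6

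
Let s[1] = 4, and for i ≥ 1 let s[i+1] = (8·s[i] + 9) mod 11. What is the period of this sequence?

10

Computing terms: s[1] = 4,  s[2] = 8,  s[3] = 7,  s[4] = 10,  s[5] = 1,  s[6] = 6,  s[7] = 2,  s[8] = 3,  s[9] = 0,  s[10] = 9,  s[11] = 4.
The sequence repeats with period 10.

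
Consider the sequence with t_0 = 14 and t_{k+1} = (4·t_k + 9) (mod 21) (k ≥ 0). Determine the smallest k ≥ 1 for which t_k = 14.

3

Listing terms: t_0 = 14, t_1 = 2, t_2 = 17, t_3 = 14.
Since t_3 = t_0 = 14, the sequence is periodic with period 3.
The value 14 next appears (with k ≥ 1) at t_3.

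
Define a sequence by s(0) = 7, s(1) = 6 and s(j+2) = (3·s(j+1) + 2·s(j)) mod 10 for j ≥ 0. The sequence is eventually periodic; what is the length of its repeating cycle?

s(0) = 7, s(1) = 6, s(2) = 2, s(3) = 8, s(4) = 8, s(5) = 0, s(6) = 6, s(7) = 8, s(8) = 6, s(9) = 4, s(10) = 4, s(11) = 0, s(12) = 8, s(13) = 4, s(14) = 8, s(15) = 2, s(16) = 2, s(17) = 0, s(18) = 4, s(19) = 2, s(20) = 4, s(21) = 6, s(22) = 6, s(23) = 0, s(24) = 2, s(25) = 6, s(26) = 2.
Since (s(25), s(26)) = (s(1), s(2)) = (6, 2) (two consecutive terms determine the rest), the sequence is eventually periodic: after a pre-period of length 1 it cycles with period 24.

24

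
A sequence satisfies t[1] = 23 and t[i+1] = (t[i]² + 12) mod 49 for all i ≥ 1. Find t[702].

16

Computing terms: t[1] = 23; t[2] = 2; t[3] = 16; t[4] = 23.
The sequence repeats with period 3.
So t[702] = t[1 + ((702-1) mod 3)] = t[3] = 16.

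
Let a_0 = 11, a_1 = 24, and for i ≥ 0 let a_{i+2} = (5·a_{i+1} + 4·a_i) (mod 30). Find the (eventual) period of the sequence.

Computing terms: a_0 = 11, a_1 = 24, a_2 = 14, a_3 = 16, a_4 = 16, a_5 = 24, a_6 = 4, a_7 = 26, a_8 = 26, a_9 = 24, a_{10} = 14.
Since (a_9, a_{10}) = (a_1, a_2) = (24, 14) (two consecutive terms determine the rest), the sequence is eventually periodic: after a pre-period of length 1 it cycles with period 8.

8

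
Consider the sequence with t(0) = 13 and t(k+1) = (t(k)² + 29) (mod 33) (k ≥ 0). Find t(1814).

5

t(0) = 13,  t(1) = 0,  t(2) = 29,  t(3) = 12,  t(4) = 8,  t(5) = 27,  t(6) = 32,  t(7) = 30,  t(8) = 5,  t(9) = 21,  t(10) = 8.
Since t(10) = t(4) = 8, the sequence is eventually periodic: after a pre-period of length 4 it cycles with period 6.
For k ≥ 4, t(k) depends only on (k - 4) mod 6. (1814 - 4) mod 6 = 4, so t(1814) = t(8) = 5.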